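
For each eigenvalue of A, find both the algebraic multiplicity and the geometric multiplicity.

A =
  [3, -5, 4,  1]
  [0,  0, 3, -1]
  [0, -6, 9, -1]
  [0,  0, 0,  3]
λ = 3: alg = 3, geom = 1; λ = 6: alg = 1, geom = 1

Step 1 — factor the characteristic polynomial to read off the algebraic multiplicities:
  χ_A(x) = (x - 6)*(x - 3)^3

Step 2 — compute geometric multiplicities via the rank-nullity identity g(λ) = n − rank(A − λI):
  rank(A − (3)·I) = 3, so dim ker(A − (3)·I) = n − 3 = 1
  rank(A − (6)·I) = 3, so dim ker(A − (6)·I) = n − 3 = 1

Summary:
  λ = 3: algebraic multiplicity = 3, geometric multiplicity = 1
  λ = 6: algebraic multiplicity = 1, geometric multiplicity = 1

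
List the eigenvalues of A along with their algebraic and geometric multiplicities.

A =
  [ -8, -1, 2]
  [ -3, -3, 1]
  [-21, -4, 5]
λ = -2: alg = 3, geom = 1

Step 1 — factor the characteristic polynomial to read off the algebraic multiplicities:
  χ_A(x) = (x + 2)^3

Step 2 — compute geometric multiplicities via the rank-nullity identity g(λ) = n − rank(A − λI):
  rank(A − (-2)·I) = 2, so dim ker(A − (-2)·I) = n − 2 = 1

Summary:
  λ = -2: algebraic multiplicity = 3, geometric multiplicity = 1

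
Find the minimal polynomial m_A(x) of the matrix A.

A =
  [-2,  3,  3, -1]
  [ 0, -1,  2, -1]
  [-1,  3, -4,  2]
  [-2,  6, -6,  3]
x^2 + 2*x + 1

The characteristic polynomial is χ_A(x) = (x + 1)^4, so the eigenvalues are known. The minimal polynomial is
  m_A(x) = Π_λ (x − λ)^{k_λ}
where k_λ is the size of the *largest* Jordan block for λ (equivalently, the smallest k with (A − λI)^k v = 0 for every generalised eigenvector v of λ).

  λ = -1: largest Jordan block has size 2, contributing (x + 1)^2

So m_A(x) = (x + 1)^2 = x^2 + 2*x + 1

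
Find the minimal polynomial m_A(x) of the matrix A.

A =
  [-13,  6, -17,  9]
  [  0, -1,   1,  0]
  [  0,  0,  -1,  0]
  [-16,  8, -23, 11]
x^3 + 3*x^2 + 3*x + 1

The characteristic polynomial is χ_A(x) = (x + 1)^4, so the eigenvalues are known. The minimal polynomial is
  m_A(x) = Π_λ (x − λ)^{k_λ}
where k_λ is the size of the *largest* Jordan block for λ (equivalently, the smallest k with (A − λI)^k v = 0 for every generalised eigenvector v of λ).

  λ = -1: largest Jordan block has size 3, contributing (x + 1)^3

So m_A(x) = (x + 1)^3 = x^3 + 3*x^2 + 3*x + 1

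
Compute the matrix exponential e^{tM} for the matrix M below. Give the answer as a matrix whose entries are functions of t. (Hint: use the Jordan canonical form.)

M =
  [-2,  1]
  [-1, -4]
e^{tM} =
  [t*exp(-3*t) + exp(-3*t), t*exp(-3*t)]
  [-t*exp(-3*t), -t*exp(-3*t) + exp(-3*t)]

Strategy: write M = P · J · P⁻¹ where J is a Jordan canonical form, so e^{tM} = P · e^{tJ} · P⁻¹, and e^{tJ} can be computed block-by-block.

M has Jordan form
J =
  [-3,  1]
  [ 0, -3]
(up to reordering of blocks).

Per-block formulas:
  For a 2×2 Jordan block J_2(-3): exp(t · J_2(-3)) = e^(-3t)·(I + t·N), where N is the 2×2 nilpotent shift.

After assembling e^{tJ} and conjugating by P, we get:

e^{tM} =
  [t*exp(-3*t) + exp(-3*t), t*exp(-3*t)]
  [-t*exp(-3*t), -t*exp(-3*t) + exp(-3*t)]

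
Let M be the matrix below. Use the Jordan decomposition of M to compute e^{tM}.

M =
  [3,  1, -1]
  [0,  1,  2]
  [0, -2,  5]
e^{tM} =
  [exp(3*t), t*exp(3*t), -t*exp(3*t)]
  [0, -2*t*exp(3*t) + exp(3*t), 2*t*exp(3*t)]
  [0, -2*t*exp(3*t), 2*t*exp(3*t) + exp(3*t)]

Strategy: write M = P · J · P⁻¹ where J is a Jordan canonical form, so e^{tM} = P · e^{tJ} · P⁻¹, and e^{tJ} can be computed block-by-block.

M has Jordan form
J =
  [3, 1, 0]
  [0, 3, 0]
  [0, 0, 3]
(up to reordering of blocks).

Per-block formulas:
  For a 2×2 Jordan block J_2(3): exp(t · J_2(3)) = e^(3t)·(I + t·N), where N is the 2×2 nilpotent shift.
  For a 1×1 block at λ = 3: exp(t · [3]) = [e^(3t)].

After assembling e^{tJ} and conjugating by P, we get:

e^{tM} =
  [exp(3*t), t*exp(3*t), -t*exp(3*t)]
  [0, -2*t*exp(3*t) + exp(3*t), 2*t*exp(3*t)]
  [0, -2*t*exp(3*t), 2*t*exp(3*t) + exp(3*t)]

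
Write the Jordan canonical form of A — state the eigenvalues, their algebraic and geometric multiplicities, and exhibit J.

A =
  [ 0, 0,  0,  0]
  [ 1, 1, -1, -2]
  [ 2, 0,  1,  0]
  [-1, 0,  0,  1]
J_1(0) ⊕ J_2(1) ⊕ J_1(1)

The characteristic polynomial is
  det(x·I − A) = x^4 - 3*x^3 + 3*x^2 - x = x*(x - 1)^3

Eigenvalues and multiplicities (the geometric multiplicity of λ is n − rank(A − λI), which equals the number of Jordan blocks for λ):
  λ = 0: algebraic multiplicity = 1, geometric multiplicity = 1
  λ = 1: algebraic multiplicity = 3, geometric multiplicity = 2

Determining the block sizes for each eigenvalue:
  λ = 0: one block (gm = 1), so the single block has size am = 1 → block sizes [1]
  λ = 1: 2 blocks summing to 3 forces exactly one block of size 2 and the rest size 1 → block sizes [2, 1]

Assembling the blocks gives a Jordan form
J =
  [0, 0, 0, 0]
  [0, 1, 1, 0]
  [0, 0, 1, 0]
  [0, 0, 0, 1]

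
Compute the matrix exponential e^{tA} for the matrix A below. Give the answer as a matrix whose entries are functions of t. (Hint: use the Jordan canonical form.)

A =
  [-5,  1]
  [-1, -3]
e^{tA} =
  [-t*exp(-4*t) + exp(-4*t), t*exp(-4*t)]
  [-t*exp(-4*t), t*exp(-4*t) + exp(-4*t)]

Strategy: write A = P · J · P⁻¹ where J is a Jordan canonical form, so e^{tA} = P · e^{tJ} · P⁻¹, and e^{tJ} can be computed block-by-block.

A has Jordan form
J =
  [-4,  1]
  [ 0, -4]
(up to reordering of blocks).

Per-block formulas:
  For a 2×2 Jordan block J_2(-4): exp(t · J_2(-4)) = e^(-4t)·(I + t·N), where N is the 2×2 nilpotent shift.

After assembling e^{tJ} and conjugating by P, we get:

e^{tA} =
  [-t*exp(-4*t) + exp(-4*t), t*exp(-4*t)]
  [-t*exp(-4*t), t*exp(-4*t) + exp(-4*t)]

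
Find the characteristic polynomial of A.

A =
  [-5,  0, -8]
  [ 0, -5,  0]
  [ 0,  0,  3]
x^3 + 7*x^2 - 5*x - 75

Expanding det(x·I − A) (e.g. by cofactor expansion or by noting that A is similar to its Jordan form J, which has the same characteristic polynomial as A) gives
  χ_A(x) = x^3 + 7*x^2 - 5*x - 75
which factors as (x - 3)*(x + 5)^2. The eigenvalues (with algebraic multiplicities) are λ = -5 with multiplicity 2, λ = 3 with multiplicity 1.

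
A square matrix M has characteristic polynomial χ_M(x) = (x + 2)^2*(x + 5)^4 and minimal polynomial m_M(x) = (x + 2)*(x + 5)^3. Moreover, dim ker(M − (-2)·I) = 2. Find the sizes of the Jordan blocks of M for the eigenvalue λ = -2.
Block sizes for λ = -2: [1, 1]

Step 1 — from the characteristic polynomial, algebraic multiplicity of λ = -2 is 2. From dim ker(M − (-2)·I) = 2, there are exactly 2 Jordan blocks for λ = -2.
Step 2 — from the minimal polynomial, the factor (x + 2) tells us the largest block for λ = -2 has size 1.
Step 3 — with total size 2, 2 blocks, and largest block 1, the block sizes (in nonincreasing order) are [1, 1].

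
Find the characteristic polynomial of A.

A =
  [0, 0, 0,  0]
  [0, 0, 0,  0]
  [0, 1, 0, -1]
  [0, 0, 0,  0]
x^4

Expanding det(x·I − A) (e.g. by cofactor expansion or by noting that A is similar to its Jordan form J, which has the same characteristic polynomial as A) gives
  χ_A(x) = x^4
which factors as x^4. The eigenvalues (with algebraic multiplicities) are λ = 0 with multiplicity 4.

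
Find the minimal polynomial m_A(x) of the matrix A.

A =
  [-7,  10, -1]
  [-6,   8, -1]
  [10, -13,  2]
x^3 - 3*x^2 + 3*x - 1

The characteristic polynomial is χ_A(x) = (x - 1)^3, so the eigenvalues are known. The minimal polynomial is
  m_A(x) = Π_λ (x − λ)^{k_λ}
where k_λ is the size of the *largest* Jordan block for λ (equivalently, the smallest k with (A − λI)^k v = 0 for every generalised eigenvector v of λ).

  λ = 1: largest Jordan block has size 3, contributing (x − 1)^3

So m_A(x) = (x - 1)^3 = x^3 - 3*x^2 + 3*x - 1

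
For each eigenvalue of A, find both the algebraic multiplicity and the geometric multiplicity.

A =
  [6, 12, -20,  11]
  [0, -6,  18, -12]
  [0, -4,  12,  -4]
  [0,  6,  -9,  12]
λ = 6: alg = 4, geom = 2

Step 1 — factor the characteristic polynomial to read off the algebraic multiplicities:
  χ_A(x) = (x - 6)^4

Step 2 — compute geometric multiplicities via the rank-nullity identity g(λ) = n − rank(A − λI):
  rank(A − (6)·I) = 2, so dim ker(A − (6)·I) = n − 2 = 2

Summary:
  λ = 6: algebraic multiplicity = 4, geometric multiplicity = 2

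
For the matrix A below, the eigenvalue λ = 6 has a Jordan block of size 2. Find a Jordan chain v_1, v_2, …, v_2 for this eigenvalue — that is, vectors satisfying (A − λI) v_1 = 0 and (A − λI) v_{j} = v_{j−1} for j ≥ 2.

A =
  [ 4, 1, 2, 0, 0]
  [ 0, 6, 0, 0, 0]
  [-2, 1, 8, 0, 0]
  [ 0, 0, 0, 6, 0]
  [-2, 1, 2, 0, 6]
A Jordan chain for λ = 6 of length 2:
v_1 = (-2, 0, -2, 0, -2)ᵀ
v_2 = (1, 0, 0, 0, 0)ᵀ

Let N = A − (6)·I. We want v_2 with N^2 v_2 = 0 but N^1 v_2 ≠ 0; then v_{j-1} := N · v_j for j = 2, …, 2.

Pick v_2 = (1, 0, 0, 0, 0)ᵀ.
Then v_1 = N · v_2 = (-2, 0, -2, 0, -2)ᵀ.

Sanity check: (A − (6)·I) v_1 = (0, 0, 0, 0, 0)ᵀ = 0. ✓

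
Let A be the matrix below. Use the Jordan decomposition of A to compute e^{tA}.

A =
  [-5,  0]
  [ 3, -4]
e^{tA} =
  [exp(-5*t), 0]
  [3*exp(-4*t) - 3*exp(-5*t), exp(-4*t)]

Strategy: write A = P · J · P⁻¹ where J is a Jordan canonical form, so e^{tA} = P · e^{tJ} · P⁻¹, and e^{tJ} can be computed block-by-block.

A has Jordan form
J =
  [-5,  0]
  [ 0, -4]
(up to reordering of blocks).

Per-block formulas:
  For a 1×1 block at λ = -4: exp(t · [-4]) = [e^(-4t)].
  For a 1×1 block at λ = -5: exp(t · [-5]) = [e^(-5t)].

After assembling e^{tJ} and conjugating by P, we get:

e^{tA} =
  [exp(-5*t), 0]
  [3*exp(-4*t) - 3*exp(-5*t), exp(-4*t)]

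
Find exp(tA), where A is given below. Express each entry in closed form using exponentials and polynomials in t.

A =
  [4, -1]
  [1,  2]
e^{tA} =
  [t*exp(3*t) + exp(3*t), -t*exp(3*t)]
  [t*exp(3*t), -t*exp(3*t) + exp(3*t)]

Strategy: write A = P · J · P⁻¹ where J is a Jordan canonical form, so e^{tA} = P · e^{tJ} · P⁻¹, and e^{tJ} can be computed block-by-block.

A has Jordan form
J =
  [3, 1]
  [0, 3]
(up to reordering of blocks).

Per-block formulas:
  For a 2×2 Jordan block J_2(3): exp(t · J_2(3)) = e^(3t)·(I + t·N), where N is the 2×2 nilpotent shift.

After assembling e^{tJ} and conjugating by P, we get:

e^{tA} =
  [t*exp(3*t) + exp(3*t), -t*exp(3*t)]
  [t*exp(3*t), -t*exp(3*t) + exp(3*t)]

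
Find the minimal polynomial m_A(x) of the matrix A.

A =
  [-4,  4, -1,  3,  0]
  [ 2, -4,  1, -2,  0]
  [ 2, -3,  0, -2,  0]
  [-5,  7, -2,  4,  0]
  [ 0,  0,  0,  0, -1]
x^2 + 2*x + 1

The characteristic polynomial is χ_A(x) = (x + 1)^5, so the eigenvalues are known. The minimal polynomial is
  m_A(x) = Π_λ (x − λ)^{k_λ}
where k_λ is the size of the *largest* Jordan block for λ (equivalently, the smallest k with (A − λI)^k v = 0 for every generalised eigenvector v of λ).

  λ = -1: largest Jordan block has size 2, contributing (x + 1)^2

So m_A(x) = (x + 1)^2 = x^2 + 2*x + 1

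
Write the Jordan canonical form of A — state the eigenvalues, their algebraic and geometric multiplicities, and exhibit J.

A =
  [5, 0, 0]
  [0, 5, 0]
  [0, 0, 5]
J_1(5) ⊕ J_1(5) ⊕ J_1(5)

The characteristic polynomial is
  det(x·I − A) = x^3 - 15*x^2 + 75*x - 125 = (x - 5)^3

Eigenvalues and multiplicities (the geometric multiplicity of λ is n − rank(A − λI), which equals the number of Jordan blocks for λ):
  λ = 5: algebraic multiplicity = 3, geometric multiplicity = 3

Determining the block sizes for each eigenvalue:
  λ = 5: gm = am = 3, so every block has size 1 → block sizes [1, 1, 1]

Assembling the blocks gives a Jordan form
J =
  [5, 0, 0]
  [0, 5, 0]
  [0, 0, 5]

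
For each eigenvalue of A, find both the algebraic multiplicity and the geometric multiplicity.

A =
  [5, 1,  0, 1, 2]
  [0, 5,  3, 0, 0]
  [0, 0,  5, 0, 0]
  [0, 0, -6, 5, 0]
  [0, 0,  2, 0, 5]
λ = 5: alg = 5, geom = 3

Step 1 — factor the characteristic polynomial to read off the algebraic multiplicities:
  χ_A(x) = (x - 5)^5

Step 2 — compute geometric multiplicities via the rank-nullity identity g(λ) = n − rank(A − λI):
  rank(A − (5)·I) = 2, so dim ker(A − (5)·I) = n − 2 = 3

Summary:
  λ = 5: algebraic multiplicity = 5, geometric multiplicity = 3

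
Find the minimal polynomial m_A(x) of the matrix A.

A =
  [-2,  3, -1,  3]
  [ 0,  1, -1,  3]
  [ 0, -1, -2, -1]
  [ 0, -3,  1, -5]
x^3 + 6*x^2 + 12*x + 8

The characteristic polynomial is χ_A(x) = (x + 2)^4, so the eigenvalues are known. The minimal polynomial is
  m_A(x) = Π_λ (x − λ)^{k_λ}
where k_λ is the size of the *largest* Jordan block for λ (equivalently, the smallest k with (A − λI)^k v = 0 for every generalised eigenvector v of λ).

  λ = -2: largest Jordan block has size 3, contributing (x + 2)^3

So m_A(x) = (x + 2)^3 = x^3 + 6*x^2 + 12*x + 8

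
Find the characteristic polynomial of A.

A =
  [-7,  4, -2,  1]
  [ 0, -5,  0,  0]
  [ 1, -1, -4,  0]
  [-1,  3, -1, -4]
x^4 + 20*x^3 + 150*x^2 + 500*x + 625

Expanding det(x·I − A) (e.g. by cofactor expansion or by noting that A is similar to its Jordan form J, which has the same characteristic polynomial as A) gives
  χ_A(x) = x^4 + 20*x^3 + 150*x^2 + 500*x + 625
which factors as (x + 5)^4. The eigenvalues (with algebraic multiplicities) are λ = -5 with multiplicity 4.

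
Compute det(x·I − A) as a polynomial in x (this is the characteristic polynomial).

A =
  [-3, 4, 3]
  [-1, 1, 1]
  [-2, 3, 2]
x^3

Expanding det(x·I − A) (e.g. by cofactor expansion or by noting that A is similar to its Jordan form J, which has the same characteristic polynomial as A) gives
  χ_A(x) = x^3
which factors as x^3. The eigenvalues (with algebraic multiplicities) are λ = 0 with multiplicity 3.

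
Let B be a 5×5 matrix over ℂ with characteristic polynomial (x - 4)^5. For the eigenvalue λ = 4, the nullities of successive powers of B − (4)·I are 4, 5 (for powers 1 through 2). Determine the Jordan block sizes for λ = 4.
Block sizes for λ = 4: [2, 1, 1, 1]

From the dimensions of kernels of powers, the number of Jordan blocks of size at least j is d_j − d_{j−1} where d_j = dim ker(N^j) (with d_0 = 0). Computing the differences gives [4, 1].
The number of blocks of size exactly k is (#blocks of size ≥ k) − (#blocks of size ≥ k + 1), so the partition is: 3 block(s) of size 1, 1 block(s) of size 2.
In nonincreasing order the block sizes are [2, 1, 1, 1].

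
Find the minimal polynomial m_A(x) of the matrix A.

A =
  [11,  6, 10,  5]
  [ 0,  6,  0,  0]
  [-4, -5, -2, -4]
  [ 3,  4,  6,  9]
x^2 - 12*x + 36

The characteristic polynomial is χ_A(x) = (x - 6)^4, so the eigenvalues are known. The minimal polynomial is
  m_A(x) = Π_λ (x − λ)^{k_λ}
where k_λ is the size of the *largest* Jordan block for λ (equivalently, the smallest k with (A − λI)^k v = 0 for every generalised eigenvector v of λ).

  λ = 6: largest Jordan block has size 2, contributing (x − 6)^2

So m_A(x) = (x - 6)^2 = x^2 - 12*x + 36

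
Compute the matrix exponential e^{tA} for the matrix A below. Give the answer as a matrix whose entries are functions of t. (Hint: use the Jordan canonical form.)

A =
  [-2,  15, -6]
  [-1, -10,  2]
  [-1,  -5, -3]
e^{tA} =
  [3*t*exp(-5*t) + exp(-5*t), 15*t*exp(-5*t), -6*t*exp(-5*t)]
  [-t*exp(-5*t), -5*t*exp(-5*t) + exp(-5*t), 2*t*exp(-5*t)]
  [-t*exp(-5*t), -5*t*exp(-5*t), 2*t*exp(-5*t) + exp(-5*t)]

Strategy: write A = P · J · P⁻¹ where J is a Jordan canonical form, so e^{tA} = P · e^{tJ} · P⁻¹, and e^{tJ} can be computed block-by-block.

A has Jordan form
J =
  [-5,  1,  0]
  [ 0, -5,  0]
  [ 0,  0, -5]
(up to reordering of blocks).

Per-block formulas:
  For a 2×2 Jordan block J_2(-5): exp(t · J_2(-5)) = e^(-5t)·(I + t·N), where N is the 2×2 nilpotent shift.
  For a 1×1 block at λ = -5: exp(t · [-5]) = [e^(-5t)].

After assembling e^{tJ} and conjugating by P, we get:

e^{tA} =
  [3*t*exp(-5*t) + exp(-5*t), 15*t*exp(-5*t), -6*t*exp(-5*t)]
  [-t*exp(-5*t), -5*t*exp(-5*t) + exp(-5*t), 2*t*exp(-5*t)]
  [-t*exp(-5*t), -5*t*exp(-5*t), 2*t*exp(-5*t) + exp(-5*t)]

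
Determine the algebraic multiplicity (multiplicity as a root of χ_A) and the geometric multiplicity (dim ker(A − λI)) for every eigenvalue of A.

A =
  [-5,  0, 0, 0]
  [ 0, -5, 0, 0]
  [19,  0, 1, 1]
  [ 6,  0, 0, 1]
λ = -5: alg = 2, geom = 2; λ = 1: alg = 2, geom = 1

Step 1 — factor the characteristic polynomial to read off the algebraic multiplicities:
  χ_A(x) = (x - 1)^2*(x + 5)^2

Step 2 — compute geometric multiplicities via the rank-nullity identity g(λ) = n − rank(A − λI):
  rank(A − (-5)·I) = 2, so dim ker(A − (-5)·I) = n − 2 = 2
  rank(A − (1)·I) = 3, so dim ker(A − (1)·I) = n − 3 = 1

Summary:
  λ = -5: algebraic multiplicity = 2, geometric multiplicity = 2
  λ = 1: algebraic multiplicity = 2, geometric multiplicity = 1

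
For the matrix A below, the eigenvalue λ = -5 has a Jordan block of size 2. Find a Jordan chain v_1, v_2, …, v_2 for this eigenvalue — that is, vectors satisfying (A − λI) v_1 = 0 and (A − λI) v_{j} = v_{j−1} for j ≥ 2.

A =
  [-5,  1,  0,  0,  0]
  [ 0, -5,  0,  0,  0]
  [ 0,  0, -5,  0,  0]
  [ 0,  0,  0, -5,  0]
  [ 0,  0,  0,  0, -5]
A Jordan chain for λ = -5 of length 2:
v_1 = (1, 0, 0, 0, 0)ᵀ
v_2 = (0, 1, 0, 0, 0)ᵀ

Let N = A − (-5)·I. We want v_2 with N^2 v_2 = 0 but N^1 v_2 ≠ 0; then v_{j-1} := N · v_j for j = 2, …, 2.

Pick v_2 = (0, 1, 0, 0, 0)ᵀ.
Then v_1 = N · v_2 = (1, 0, 0, 0, 0)ᵀ.

Sanity check: (A − (-5)·I) v_1 = (0, 0, 0, 0, 0)ᵀ = 0. ✓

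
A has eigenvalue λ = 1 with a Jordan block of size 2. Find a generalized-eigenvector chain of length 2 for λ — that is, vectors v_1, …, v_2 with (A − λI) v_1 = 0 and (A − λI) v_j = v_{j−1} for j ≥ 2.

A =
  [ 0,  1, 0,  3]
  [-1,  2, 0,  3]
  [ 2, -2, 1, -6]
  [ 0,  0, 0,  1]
A Jordan chain for λ = 1 of length 2:
v_1 = (-1, -1, 2, 0)ᵀ
v_2 = (1, 0, 0, 0)ᵀ

Let N = A − (1)·I. We want v_2 with N^2 v_2 = 0 but N^1 v_2 ≠ 0; then v_{j-1} := N · v_j for j = 2, …, 2.

Pick v_2 = (1, 0, 0, 0)ᵀ.
Then v_1 = N · v_2 = (-1, -1, 2, 0)ᵀ.

Sanity check: (A − (1)·I) v_1 = (0, 0, 0, 0)ᵀ = 0. ✓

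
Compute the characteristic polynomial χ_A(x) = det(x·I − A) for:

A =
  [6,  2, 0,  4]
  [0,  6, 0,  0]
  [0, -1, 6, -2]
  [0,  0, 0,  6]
x^4 - 24*x^3 + 216*x^2 - 864*x + 1296

Expanding det(x·I − A) (e.g. by cofactor expansion or by noting that A is similar to its Jordan form J, which has the same characteristic polynomial as A) gives
  χ_A(x) = x^4 - 24*x^3 + 216*x^2 - 864*x + 1296
which factors as (x - 6)^4. The eigenvalues (with algebraic multiplicities) are λ = 6 with multiplicity 4.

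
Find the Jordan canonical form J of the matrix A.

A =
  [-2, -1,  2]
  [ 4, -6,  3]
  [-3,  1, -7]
J_3(-5)

The characteristic polynomial is
  det(x·I − A) = x^3 + 15*x^2 + 75*x + 125 = (x + 5)^3

Eigenvalues and multiplicities (the geometric multiplicity of λ is n − rank(A − λI), which equals the number of Jordan blocks for λ):
  λ = -5: algebraic multiplicity = 3, geometric multiplicity = 1

Determining the block sizes for each eigenvalue:
  λ = -5: one block (gm = 1), so the single block has size am = 3 → block sizes [3]

Assembling the blocks gives a Jordan form
J =
  [-5,  1,  0]
  [ 0, -5,  1]
  [ 0,  0, -5]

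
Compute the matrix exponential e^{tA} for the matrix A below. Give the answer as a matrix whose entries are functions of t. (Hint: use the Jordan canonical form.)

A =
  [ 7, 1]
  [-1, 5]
e^{tA} =
  [t*exp(6*t) + exp(6*t), t*exp(6*t)]
  [-t*exp(6*t), -t*exp(6*t) + exp(6*t)]

Strategy: write A = P · J · P⁻¹ where J is a Jordan canonical form, so e^{tA} = P · e^{tJ} · P⁻¹, and e^{tJ} can be computed block-by-block.

A has Jordan form
J =
  [6, 1]
  [0, 6]
(up to reordering of blocks).

Per-block formulas:
  For a 2×2 Jordan block J_2(6): exp(t · J_2(6)) = e^(6t)·(I + t·N), where N is the 2×2 nilpotent shift.

After assembling e^{tJ} and conjugating by P, we get:

e^{tA} =
  [t*exp(6*t) + exp(6*t), t*exp(6*t)]
  [-t*exp(6*t), -t*exp(6*t) + exp(6*t)]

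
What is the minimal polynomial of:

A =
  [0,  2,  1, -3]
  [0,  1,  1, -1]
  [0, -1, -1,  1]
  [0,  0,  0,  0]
x^3

The characteristic polynomial is χ_A(x) = x^4, so the eigenvalues are known. The minimal polynomial is
  m_A(x) = Π_λ (x − λ)^{k_λ}
where k_λ is the size of the *largest* Jordan block for λ (equivalently, the smallest k with (A − λI)^k v = 0 for every generalised eigenvector v of λ).

  λ = 0: largest Jordan block has size 3, contributing (x − 0)^3

So m_A(x) = x^3 = x^3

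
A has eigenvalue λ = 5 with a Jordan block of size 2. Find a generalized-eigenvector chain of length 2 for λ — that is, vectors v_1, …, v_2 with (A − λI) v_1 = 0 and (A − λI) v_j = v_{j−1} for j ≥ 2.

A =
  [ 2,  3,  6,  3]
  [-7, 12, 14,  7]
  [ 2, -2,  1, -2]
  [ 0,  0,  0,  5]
A Jordan chain for λ = 5 of length 2:
v_1 = (-3, -7, 2, 0)ᵀ
v_2 = (1, 0, 0, 0)ᵀ

Let N = A − (5)·I. We want v_2 with N^2 v_2 = 0 but N^1 v_2 ≠ 0; then v_{j-1} := N · v_j for j = 2, …, 2.

Pick v_2 = (1, 0, 0, 0)ᵀ.
Then v_1 = N · v_2 = (-3, -7, 2, 0)ᵀ.

Sanity check: (A − (5)·I) v_1 = (0, 0, 0, 0)ᵀ = 0. ✓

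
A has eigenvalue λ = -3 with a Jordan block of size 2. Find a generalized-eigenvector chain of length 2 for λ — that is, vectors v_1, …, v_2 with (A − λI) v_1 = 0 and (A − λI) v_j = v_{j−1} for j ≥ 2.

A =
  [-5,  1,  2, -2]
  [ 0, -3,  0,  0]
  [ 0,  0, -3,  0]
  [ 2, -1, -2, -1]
A Jordan chain for λ = -3 of length 2:
v_1 = (-2, 0, 0, 2)ᵀ
v_2 = (1, 0, 0, 0)ᵀ

Let N = A − (-3)·I. We want v_2 with N^2 v_2 = 0 but N^1 v_2 ≠ 0; then v_{j-1} := N · v_j for j = 2, …, 2.

Pick v_2 = (1, 0, 0, 0)ᵀ.
Then v_1 = N · v_2 = (-2, 0, 0, 2)ᵀ.

Sanity check: (A − (-3)·I) v_1 = (0, 0, 0, 0)ᵀ = 0. ✓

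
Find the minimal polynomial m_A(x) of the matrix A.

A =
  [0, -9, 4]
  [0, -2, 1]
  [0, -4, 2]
x^3

The characteristic polynomial is χ_A(x) = x^3, so the eigenvalues are known. The minimal polynomial is
  m_A(x) = Π_λ (x − λ)^{k_λ}
where k_λ is the size of the *largest* Jordan block for λ (equivalently, the smallest k with (A − λI)^k v = 0 for every generalised eigenvector v of λ).

  λ = 0: largest Jordan block has size 3, contributing (x − 0)^3

So m_A(x) = x^3 = x^3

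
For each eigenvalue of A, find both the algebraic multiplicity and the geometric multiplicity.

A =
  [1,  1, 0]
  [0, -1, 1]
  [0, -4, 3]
λ = 1: alg = 3, geom = 1

Step 1 — factor the characteristic polynomial to read off the algebraic multiplicities:
  χ_A(x) = (x - 1)^3

Step 2 — compute geometric multiplicities via the rank-nullity identity g(λ) = n − rank(A − λI):
  rank(A − (1)·I) = 2, so dim ker(A − (1)·I) = n − 2 = 1

Summary:
  λ = 1: algebraic multiplicity = 3, geometric multiplicity = 1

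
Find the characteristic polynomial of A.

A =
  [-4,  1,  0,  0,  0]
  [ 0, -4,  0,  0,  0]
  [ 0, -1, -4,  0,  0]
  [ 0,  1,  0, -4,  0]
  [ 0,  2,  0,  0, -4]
x^5 + 20*x^4 + 160*x^3 + 640*x^2 + 1280*x + 1024

Expanding det(x·I − A) (e.g. by cofactor expansion or by noting that A is similar to its Jordan form J, which has the same characteristic polynomial as A) gives
  χ_A(x) = x^5 + 20*x^4 + 160*x^3 + 640*x^2 + 1280*x + 1024
which factors as (x + 4)^5. The eigenvalues (with algebraic multiplicities) are λ = -4 with multiplicity 5.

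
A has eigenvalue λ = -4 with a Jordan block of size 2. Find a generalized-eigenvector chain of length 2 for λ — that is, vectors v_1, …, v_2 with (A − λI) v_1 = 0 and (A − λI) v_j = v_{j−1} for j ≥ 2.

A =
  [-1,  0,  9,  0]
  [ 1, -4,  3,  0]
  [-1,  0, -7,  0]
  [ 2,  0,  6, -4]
A Jordan chain for λ = -4 of length 2:
v_1 = (3, 1, -1, 2)ᵀ
v_2 = (1, 0, 0, 0)ᵀ

Let N = A − (-4)·I. We want v_2 with N^2 v_2 = 0 but N^1 v_2 ≠ 0; then v_{j-1} := N · v_j for j = 2, …, 2.

Pick v_2 = (1, 0, 0, 0)ᵀ.
Then v_1 = N · v_2 = (3, 1, -1, 2)ᵀ.

Sanity check: (A − (-4)·I) v_1 = (0, 0, 0, 0)ᵀ = 0. ✓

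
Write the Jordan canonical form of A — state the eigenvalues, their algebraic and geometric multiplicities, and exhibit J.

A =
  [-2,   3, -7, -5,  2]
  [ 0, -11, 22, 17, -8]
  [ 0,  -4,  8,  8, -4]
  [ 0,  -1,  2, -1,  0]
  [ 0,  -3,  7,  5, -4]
J_2(-2) ⊕ J_2(-2) ⊕ J_1(-2)

The characteristic polynomial is
  det(x·I − A) = x^5 + 10*x^4 + 40*x^3 + 80*x^2 + 80*x + 32 = (x + 2)^5

Eigenvalues and multiplicities (the geometric multiplicity of λ is n − rank(A − λI), which equals the number of Jordan blocks for λ):
  λ = -2: algebraic multiplicity = 5, geometric multiplicity = 3

Determining the block sizes for each eigenvalue:
  λ = -2: with am = 5 and gm = 3, the partition is not yet determined (e.g. several partitions of 5 into 3 parts exist). Let N = A − (-2)·I. Computing rank(N^1) = 2, rank(N^2) = 0; the number of blocks of size ≥ j is rank(N^{j−1}) − rank(N^j), giving [3, 2]. So we have 2 block(s) of size 2, 1 block(s) of size 1 → block sizes [2, 2, 1]

Assembling the blocks gives a Jordan form
J =
  [-2,  1,  0,  0,  0]
  [ 0, -2,  0,  0,  0]
  [ 0,  0, -2,  1,  0]
  [ 0,  0,  0, -2,  0]
  [ 0,  0,  0,  0, -2]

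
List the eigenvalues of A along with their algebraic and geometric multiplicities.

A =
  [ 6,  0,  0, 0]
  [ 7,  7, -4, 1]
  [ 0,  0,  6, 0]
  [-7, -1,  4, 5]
λ = 6: alg = 4, geom = 3

Step 1 — factor the characteristic polynomial to read off the algebraic multiplicities:
  χ_A(x) = (x - 6)^4

Step 2 — compute geometric multiplicities via the rank-nullity identity g(λ) = n − rank(A − λI):
  rank(A − (6)·I) = 1, so dim ker(A − (6)·I) = n − 1 = 3

Summary:
  λ = 6: algebraic multiplicity = 4, geometric multiplicity = 3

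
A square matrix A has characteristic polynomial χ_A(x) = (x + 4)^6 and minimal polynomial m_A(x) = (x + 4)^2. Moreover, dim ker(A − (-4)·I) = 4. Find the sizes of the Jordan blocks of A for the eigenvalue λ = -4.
Block sizes for λ = -4: [2, 2, 1, 1]

Step 1 — from the characteristic polynomial, algebraic multiplicity of λ = -4 is 6. From dim ker(A − (-4)·I) = 4, there are exactly 4 Jordan blocks for λ = -4.
Step 2 — from the minimal polynomial, the factor (x + 4)^2 tells us the largest block for λ = -4 has size 2.
Step 3 — with total size 6, 4 blocks, and largest block 2, the block sizes (in nonincreasing order) are [2, 2, 1, 1].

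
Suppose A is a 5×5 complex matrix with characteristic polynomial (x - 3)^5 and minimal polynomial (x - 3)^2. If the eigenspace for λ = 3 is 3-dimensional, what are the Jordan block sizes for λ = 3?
Block sizes for λ = 3: [2, 2, 1]

Step 1 — from the characteristic polynomial, algebraic multiplicity of λ = 3 is 5. From dim ker(A − (3)·I) = 3, there are exactly 3 Jordan blocks for λ = 3.
Step 2 — from the minimal polynomial, the factor (x − 3)^2 tells us the largest block for λ = 3 has size 2.
Step 3 — with total size 5, 3 blocks, and largest block 2, the block sizes (in nonincreasing order) are [2, 2, 1].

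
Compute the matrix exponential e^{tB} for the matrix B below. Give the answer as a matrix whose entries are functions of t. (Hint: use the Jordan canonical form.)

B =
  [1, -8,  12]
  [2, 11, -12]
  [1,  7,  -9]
e^{tB} =
  [-2*t*exp(3*t) + exp(3*t), -2*t*exp(3*t) - exp(3*t) + exp(-3*t), 2*exp(3*t) - 2*exp(-3*t)]
  [2*t*exp(3*t), 2*t*exp(3*t) + 2*exp(3*t) - exp(-3*t), -2*exp(3*t) + 2*exp(-3*t)]
  [t*exp(3*t), t*exp(3*t) + exp(3*t) - exp(-3*t), -exp(3*t) + 2*exp(-3*t)]

Strategy: write B = P · J · P⁻¹ where J is a Jordan canonical form, so e^{tB} = P · e^{tJ} · P⁻¹, and e^{tJ} can be computed block-by-block.

B has Jordan form
J =
  [-3, 0, 0]
  [ 0, 3, 1]
  [ 0, 0, 3]
(up to reordering of blocks).

Per-block formulas:
  For a 2×2 Jordan block J_2(3): exp(t · J_2(3)) = e^(3t)·(I + t·N), where N is the 2×2 nilpotent shift.
  For a 1×1 block at λ = -3: exp(t · [-3]) = [e^(-3t)].

After assembling e^{tJ} and conjugating by P, we get:

e^{tB} =
  [-2*t*exp(3*t) + exp(3*t), -2*t*exp(3*t) - exp(3*t) + exp(-3*t), 2*exp(3*t) - 2*exp(-3*t)]
  [2*t*exp(3*t), 2*t*exp(3*t) + 2*exp(3*t) - exp(-3*t), -2*exp(3*t) + 2*exp(-3*t)]
  [t*exp(3*t), t*exp(3*t) + exp(3*t) - exp(-3*t), -exp(3*t) + 2*exp(-3*t)]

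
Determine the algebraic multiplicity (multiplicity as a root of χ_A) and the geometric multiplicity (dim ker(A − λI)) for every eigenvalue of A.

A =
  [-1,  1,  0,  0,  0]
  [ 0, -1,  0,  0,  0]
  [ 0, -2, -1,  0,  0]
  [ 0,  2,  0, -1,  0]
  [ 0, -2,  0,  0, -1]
λ = -1: alg = 5, geom = 4

Step 1 — factor the characteristic polynomial to read off the algebraic multiplicities:
  χ_A(x) = (x + 1)^5

Step 2 — compute geometric multiplicities via the rank-nullity identity g(λ) = n − rank(A − λI):
  rank(A − (-1)·I) = 1, so dim ker(A − (-1)·I) = n − 1 = 4

Summary:
  λ = -1: algebraic multiplicity = 5, geometric multiplicity = 4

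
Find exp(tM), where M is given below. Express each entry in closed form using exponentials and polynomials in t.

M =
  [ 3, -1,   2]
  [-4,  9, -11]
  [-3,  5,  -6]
e^{tM} =
  [-t^2*exp(2*t)/2 + t*exp(2*t) + exp(2*t), t^2*exp(2*t) - t*exp(2*t), -3*t^2*exp(2*t)/2 + 2*t*exp(2*t)]
  [t^2*exp(2*t)/2 - 4*t*exp(2*t), -t^2*exp(2*t) + 7*t*exp(2*t) + exp(2*t), 3*t^2*exp(2*t)/2 - 11*t*exp(2*t)]
  [t^2*exp(2*t)/2 - 3*t*exp(2*t), -t^2*exp(2*t) + 5*t*exp(2*t), 3*t^2*exp(2*t)/2 - 8*t*exp(2*t) + exp(2*t)]

Strategy: write M = P · J · P⁻¹ where J is a Jordan canonical form, so e^{tM} = P · e^{tJ} · P⁻¹, and e^{tJ} can be computed block-by-block.

M has Jordan form
J =
  [2, 1, 0]
  [0, 2, 1]
  [0, 0, 2]
(up to reordering of blocks).

Per-block formulas:
  For a 3×3 Jordan block J_3(2): exp(t · J_3(2)) = e^(2t)·(I + t·N + (t^2/2)·N^2), where N is the 3×3 nilpotent shift.

After assembling e^{tJ} and conjugating by P, we get:

e^{tM} =
  [-t^2*exp(2*t)/2 + t*exp(2*t) + exp(2*t), t^2*exp(2*t) - t*exp(2*t), -3*t^2*exp(2*t)/2 + 2*t*exp(2*t)]
  [t^2*exp(2*t)/2 - 4*t*exp(2*t), -t^2*exp(2*t) + 7*t*exp(2*t) + exp(2*t), 3*t^2*exp(2*t)/2 - 11*t*exp(2*t)]
  [t^2*exp(2*t)/2 - 3*t*exp(2*t), -t^2*exp(2*t) + 5*t*exp(2*t), 3*t^2*exp(2*t)/2 - 8*t*exp(2*t) + exp(2*t)]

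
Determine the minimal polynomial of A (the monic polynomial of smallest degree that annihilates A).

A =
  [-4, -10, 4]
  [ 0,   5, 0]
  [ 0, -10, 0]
x^3 - x^2 - 20*x

The characteristic polynomial is χ_A(x) = x*(x - 5)*(x + 4), so the eigenvalues are known. The minimal polynomial is
  m_A(x) = Π_λ (x − λ)^{k_λ}
where k_λ is the size of the *largest* Jordan block for λ (equivalently, the smallest k with (A − λI)^k v = 0 for every generalised eigenvector v of λ).

  λ = -4: largest Jordan block has size 1, contributing (x + 4)
  λ = 0: largest Jordan block has size 1, contributing (x − 0)
  λ = 5: largest Jordan block has size 1, contributing (x − 5)

So m_A(x) = x*(x - 5)*(x + 4) = x^3 - x^2 - 20*x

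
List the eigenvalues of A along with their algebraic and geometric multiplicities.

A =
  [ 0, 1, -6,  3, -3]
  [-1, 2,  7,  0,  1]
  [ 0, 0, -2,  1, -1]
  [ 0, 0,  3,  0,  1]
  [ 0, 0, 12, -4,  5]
λ = 1: alg = 5, geom = 2

Step 1 — factor the characteristic polynomial to read off the algebraic multiplicities:
  χ_A(x) = (x - 1)^5

Step 2 — compute geometric multiplicities via the rank-nullity identity g(λ) = n − rank(A − λI):
  rank(A − (1)·I) = 3, so dim ker(A − (1)·I) = n − 3 = 2

Summary:
  λ = 1: algebraic multiplicity = 5, geometric multiplicity = 2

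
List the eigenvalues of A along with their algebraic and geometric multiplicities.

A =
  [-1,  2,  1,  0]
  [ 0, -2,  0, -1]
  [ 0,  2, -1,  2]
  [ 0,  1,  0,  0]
λ = -1: alg = 4, geom = 2

Step 1 — factor the characteristic polynomial to read off the algebraic multiplicities:
  χ_A(x) = (x + 1)^4

Step 2 — compute geometric multiplicities via the rank-nullity identity g(λ) = n − rank(A − λI):
  rank(A − (-1)·I) = 2, so dim ker(A − (-1)·I) = n − 2 = 2

Summary:
  λ = -1: algebraic multiplicity = 4, geometric multiplicity = 2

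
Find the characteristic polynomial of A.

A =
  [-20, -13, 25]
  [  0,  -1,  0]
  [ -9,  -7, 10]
x^3 + 11*x^2 + 35*x + 25

Expanding det(x·I − A) (e.g. by cofactor expansion or by noting that A is similar to its Jordan form J, which has the same characteristic polynomial as A) gives
  χ_A(x) = x^3 + 11*x^2 + 35*x + 25
which factors as (x + 1)*(x + 5)^2. The eigenvalues (with algebraic multiplicities) are λ = -5 with multiplicity 2, λ = -1 with multiplicity 1.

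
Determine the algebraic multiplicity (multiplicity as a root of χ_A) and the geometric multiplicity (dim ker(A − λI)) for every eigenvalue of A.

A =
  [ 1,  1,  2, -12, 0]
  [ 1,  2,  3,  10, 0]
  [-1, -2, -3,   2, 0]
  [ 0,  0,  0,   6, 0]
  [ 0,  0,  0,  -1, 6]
λ = 0: alg = 3, geom = 1; λ = 6: alg = 2, geom = 1

Step 1 — factor the characteristic polynomial to read off the algebraic multiplicities:
  χ_A(x) = x^3*(x - 6)^2

Step 2 — compute geometric multiplicities via the rank-nullity identity g(λ) = n − rank(A − λI):
  rank(A − (0)·I) = 4, so dim ker(A − (0)·I) = n − 4 = 1
  rank(A − (6)·I) = 4, so dim ker(A − (6)·I) = n − 4 = 1

Summary:
  λ = 0: algebraic multiplicity = 3, geometric multiplicity = 1
  λ = 6: algebraic multiplicity = 2, geometric multiplicity = 1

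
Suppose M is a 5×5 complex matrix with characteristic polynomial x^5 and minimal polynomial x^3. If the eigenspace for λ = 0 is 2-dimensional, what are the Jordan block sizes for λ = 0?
Block sizes for λ = 0: [3, 2]

Step 1 — from the characteristic polynomial, algebraic multiplicity of λ = 0 is 5. From dim ker(M − (0)·I) = 2, there are exactly 2 Jordan blocks for λ = 0.
Step 2 — from the minimal polynomial, the factor (x − 0)^3 tells us the largest block for λ = 0 has size 3.
Step 3 — with total size 5, 2 blocks, and largest block 3, the block sizes (in nonincreasing order) are [3, 2].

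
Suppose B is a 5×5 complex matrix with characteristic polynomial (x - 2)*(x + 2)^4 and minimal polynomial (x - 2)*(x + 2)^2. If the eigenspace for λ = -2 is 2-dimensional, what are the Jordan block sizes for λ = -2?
Block sizes for λ = -2: [2, 2]

Step 1 — from the characteristic polynomial, algebraic multiplicity of λ = -2 is 4. From dim ker(B − (-2)·I) = 2, there are exactly 2 Jordan blocks for λ = -2.
Step 2 — from the minimal polynomial, the factor (x + 2)^2 tells us the largest block for λ = -2 has size 2.
Step 3 — with total size 4, 2 blocks, and largest block 2, the block sizes (in nonincreasing order) are [2, 2].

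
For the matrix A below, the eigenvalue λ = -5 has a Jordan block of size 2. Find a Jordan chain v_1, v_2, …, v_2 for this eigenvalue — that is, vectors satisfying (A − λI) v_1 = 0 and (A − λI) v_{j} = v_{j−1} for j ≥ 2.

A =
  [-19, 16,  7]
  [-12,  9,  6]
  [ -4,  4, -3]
A Jordan chain for λ = -5 of length 2:
v_1 = (-2, 0, -4)ᵀ
v_2 = (7, 6, 0)ᵀ

Let N = A − (-5)·I. We want v_2 with N^2 v_2 = 0 but N^1 v_2 ≠ 0; then v_{j-1} := N · v_j for j = 2, …, 2.

Pick v_2 = (7, 6, 0)ᵀ.
Then v_1 = N · v_2 = (-2, 0, -4)ᵀ.

Sanity check: (A − (-5)·I) v_1 = (0, 0, 0)ᵀ = 0. ✓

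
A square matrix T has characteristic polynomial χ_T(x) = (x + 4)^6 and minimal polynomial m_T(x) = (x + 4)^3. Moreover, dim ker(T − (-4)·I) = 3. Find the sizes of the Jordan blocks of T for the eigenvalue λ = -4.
Block sizes for λ = -4: [3, 2, 1]

Step 1 — from the characteristic polynomial, algebraic multiplicity of λ = -4 is 6. From dim ker(T − (-4)·I) = 3, there are exactly 3 Jordan blocks for λ = -4.
Step 2 — from the minimal polynomial, the factor (x + 4)^3 tells us the largest block for λ = -4 has size 3.
Step 3 — with total size 6, 3 blocks, and largest block 3, the block sizes (in nonincreasing order) are [3, 2, 1].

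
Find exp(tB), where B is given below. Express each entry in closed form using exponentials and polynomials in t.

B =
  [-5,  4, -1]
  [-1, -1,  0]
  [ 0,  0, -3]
e^{tB} =
  [-2*t*exp(-3*t) + exp(-3*t), 4*t*exp(-3*t), t^2*exp(-3*t) - t*exp(-3*t)]
  [-t*exp(-3*t), 2*t*exp(-3*t) + exp(-3*t), t^2*exp(-3*t)/2]
  [0, 0, exp(-3*t)]

Strategy: write B = P · J · P⁻¹ where J is a Jordan canonical form, so e^{tB} = P · e^{tJ} · P⁻¹, and e^{tJ} can be computed block-by-block.

B has Jordan form
J =
  [-3,  1,  0]
  [ 0, -3,  1]
  [ 0,  0, -3]
(up to reordering of blocks).

Per-block formulas:
  For a 3×3 Jordan block J_3(-3): exp(t · J_3(-3)) = e^(-3t)·(I + t·N + (t^2/2)·N^2), where N is the 3×3 nilpotent shift.

After assembling e^{tJ} and conjugating by P, we get:

e^{tB} =
  [-2*t*exp(-3*t) + exp(-3*t), 4*t*exp(-3*t), t^2*exp(-3*t) - t*exp(-3*t)]
  [-t*exp(-3*t), 2*t*exp(-3*t) + exp(-3*t), t^2*exp(-3*t)/2]
  [0, 0, exp(-3*t)]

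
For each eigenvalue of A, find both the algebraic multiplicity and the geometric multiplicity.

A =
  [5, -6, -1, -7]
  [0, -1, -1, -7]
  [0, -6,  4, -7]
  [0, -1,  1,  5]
λ = -2: alg = 1, geom = 1; λ = 5: alg = 3, geom = 2

Step 1 — factor the characteristic polynomial to read off the algebraic multiplicities:
  χ_A(x) = (x - 5)^3*(x + 2)

Step 2 — compute geometric multiplicities via the rank-nullity identity g(λ) = n − rank(A − λI):
  rank(A − (-2)·I) = 3, so dim ker(A − (-2)·I) = n − 3 = 1
  rank(A − (5)·I) = 2, so dim ker(A − (5)·I) = n − 2 = 2

Summary:
  λ = -2: algebraic multiplicity = 1, geometric multiplicity = 1
  λ = 5: algebraic multiplicity = 3, geometric multiplicity = 2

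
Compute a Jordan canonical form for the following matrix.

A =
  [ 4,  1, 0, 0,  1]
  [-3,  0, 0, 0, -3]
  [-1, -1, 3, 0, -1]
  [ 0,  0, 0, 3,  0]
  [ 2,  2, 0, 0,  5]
J_2(3) ⊕ J_1(3) ⊕ J_1(3) ⊕ J_1(3)

The characteristic polynomial is
  det(x·I − A) = x^5 - 15*x^4 + 90*x^3 - 270*x^2 + 405*x - 243 = (x - 3)^5

Eigenvalues and multiplicities (the geometric multiplicity of λ is n − rank(A − λI), which equals the number of Jordan blocks for λ):
  λ = 3: algebraic multiplicity = 5, geometric multiplicity = 4

Determining the block sizes for each eigenvalue:
  λ = 3: 4 blocks summing to 5 forces exactly one block of size 2 and the rest size 1 → block sizes [2, 1, 1, 1]

Assembling the blocks gives a Jordan form
J =
  [3, 1, 0, 0, 0]
  [0, 3, 0, 0, 0]
  [0, 0, 3, 0, 0]
  [0, 0, 0, 3, 0]
  [0, 0, 0, 0, 3]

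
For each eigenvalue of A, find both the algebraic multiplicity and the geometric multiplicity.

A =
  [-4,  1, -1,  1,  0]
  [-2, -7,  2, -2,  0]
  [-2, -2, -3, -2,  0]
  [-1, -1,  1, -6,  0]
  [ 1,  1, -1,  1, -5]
λ = -5: alg = 5, geom = 4

Step 1 — factor the characteristic polynomial to read off the algebraic multiplicities:
  χ_A(x) = (x + 5)^5

Step 2 — compute geometric multiplicities via the rank-nullity identity g(λ) = n − rank(A − λI):
  rank(A − (-5)·I) = 1, so dim ker(A − (-5)·I) = n − 1 = 4

Summary:
  λ = -5: algebraic multiplicity = 5, geometric multiplicity = 4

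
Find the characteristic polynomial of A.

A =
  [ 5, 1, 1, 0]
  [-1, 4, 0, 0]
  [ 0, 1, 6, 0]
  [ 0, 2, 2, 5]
x^4 - 20*x^3 + 150*x^2 - 500*x + 625

Expanding det(x·I − A) (e.g. by cofactor expansion or by noting that A is similar to its Jordan form J, which has the same characteristic polynomial as A) gives
  χ_A(x) = x^4 - 20*x^3 + 150*x^2 - 500*x + 625
which factors as (x - 5)^4. The eigenvalues (with algebraic multiplicities) are λ = 5 with multiplicity 4.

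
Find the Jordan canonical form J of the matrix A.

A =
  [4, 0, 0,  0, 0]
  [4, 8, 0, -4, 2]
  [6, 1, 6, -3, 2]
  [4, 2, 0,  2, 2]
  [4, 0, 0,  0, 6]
J_1(4) ⊕ J_1(4) ⊕ J_2(6) ⊕ J_1(6)

The characteristic polynomial is
  det(x·I − A) = x^5 - 26*x^4 + 268*x^3 - 1368*x^2 + 3456*x - 3456 = (x - 6)^3*(x - 4)^2

Eigenvalues and multiplicities (the geometric multiplicity of λ is n − rank(A − λI), which equals the number of Jordan blocks for λ):
  λ = 4: algebraic multiplicity = 2, geometric multiplicity = 2
  λ = 6: algebraic multiplicity = 3, geometric multiplicity = 2

Determining the block sizes for each eigenvalue:
  λ = 4: gm = am = 2, so every block has size 1 → block sizes [1, 1]
  λ = 6: 2 blocks summing to 3 forces exactly one block of size 2 and the rest size 1 → block sizes [2, 1]

Assembling the blocks gives a Jordan form
J =
  [4, 0, 0, 0, 0]
  [0, 4, 0, 0, 0]
  [0, 0, 6, 1, 0]
  [0, 0, 0, 6, 0]
  [0, 0, 0, 0, 6]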